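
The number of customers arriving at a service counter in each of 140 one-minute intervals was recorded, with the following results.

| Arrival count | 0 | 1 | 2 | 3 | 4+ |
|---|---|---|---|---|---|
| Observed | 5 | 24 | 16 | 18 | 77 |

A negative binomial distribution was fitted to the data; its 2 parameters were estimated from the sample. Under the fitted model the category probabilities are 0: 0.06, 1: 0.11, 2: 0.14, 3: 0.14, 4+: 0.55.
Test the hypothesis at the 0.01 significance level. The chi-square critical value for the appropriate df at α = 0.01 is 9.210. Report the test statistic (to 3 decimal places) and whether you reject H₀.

6.971; do not reject

Expected counts E_i = n·p_i: 140×0.06 = 8.4, 140×0.11 = 15.4, 140×0.14 = 19.6, 140×0.14 = 19.6, 140×0.55 = 77.
0: (5 − 8.4)²/8.4 = 11.56/8.4 = 1.3762
1: (24 − 15.4)²/15.4 = 73.96/15.4 = 4.8026
2: (16 − 19.6)²/19.6 = 12.96/19.6 = 0.6612
3: (18 − 19.6)²/19.6 = 2.56/19.6 = 0.1306
4+: (77 − 77)²/77 = 0/77 = 0.0000
Sum = 6.971
df = 2. Since 6.971 < 9.210, we do not reject H₀.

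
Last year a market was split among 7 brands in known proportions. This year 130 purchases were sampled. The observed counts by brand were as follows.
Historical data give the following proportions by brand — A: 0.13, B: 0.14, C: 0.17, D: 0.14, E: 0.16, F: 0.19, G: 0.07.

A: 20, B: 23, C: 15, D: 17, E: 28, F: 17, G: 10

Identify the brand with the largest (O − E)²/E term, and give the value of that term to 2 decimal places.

E, 2.49

Expected counts E_i = n·p_i: 130×0.13 = 16.9, 130×0.14 = 18.2, 130×0.17 = 22.1, 130×0.14 = 18.2, 130×0.16 = 20.8, 130×0.19 = 24.7, 130×0.07 = 9.1.
cat         O        E   (O−E)²/E
A          20     16.9      0.569
B          23     18.2      1.266
C          15     22.1      2.281
D          17     18.2      0.079
E          28     20.8      2.492
F          17     24.7      2.400
G          10      9.1      0.089
The largest term is for E: 2.49.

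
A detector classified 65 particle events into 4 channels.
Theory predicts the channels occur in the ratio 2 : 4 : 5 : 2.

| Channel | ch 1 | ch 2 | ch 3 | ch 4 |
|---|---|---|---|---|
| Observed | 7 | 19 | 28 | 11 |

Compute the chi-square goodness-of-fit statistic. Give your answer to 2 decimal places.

Ratio total = 13. Expected counts: 65×2/13 = 10, 65×4/13 = 20, 65×5/13 = 25, 65×2/13 = 10.
cat         O        E   (O−E)²/E
ch 1        7       10      0.900
ch 2       19       20      0.050
ch 3       28       25      0.360
ch 4       11       10      0.100
Sum = 1.41

1.41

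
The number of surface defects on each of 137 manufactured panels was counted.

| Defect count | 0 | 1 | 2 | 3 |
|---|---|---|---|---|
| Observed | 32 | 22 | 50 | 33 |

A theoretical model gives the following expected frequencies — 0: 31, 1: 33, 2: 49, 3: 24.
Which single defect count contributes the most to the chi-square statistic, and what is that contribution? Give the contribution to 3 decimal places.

cat         O        E   (O−E)²/E
0          32       31     0.0323
1          22       33     3.6667
2          50       49     0.0204
3          33       24     3.3750
The largest term is for 1: 3.667.

1, 3.667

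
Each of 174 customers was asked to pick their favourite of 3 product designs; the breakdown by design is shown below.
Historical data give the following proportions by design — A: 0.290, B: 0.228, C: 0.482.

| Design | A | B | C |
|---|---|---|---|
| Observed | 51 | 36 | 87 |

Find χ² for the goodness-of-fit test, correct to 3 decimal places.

0.463

Expected counts E_i = n·p_i: 174×0.290 = 50.46, 174×0.228 = 39.672, 174×0.482 = 83.868.
A: (51 − 50.46)²/50.46 = 0.2916/50.46 = 0.0058
B: (36 − 39.672)²/39.672 = 13.483584/39.672 = 0.3399
C: (87 − 83.868)²/83.868 = 9.809424/83.868 = 0.1170
Sum = 0.463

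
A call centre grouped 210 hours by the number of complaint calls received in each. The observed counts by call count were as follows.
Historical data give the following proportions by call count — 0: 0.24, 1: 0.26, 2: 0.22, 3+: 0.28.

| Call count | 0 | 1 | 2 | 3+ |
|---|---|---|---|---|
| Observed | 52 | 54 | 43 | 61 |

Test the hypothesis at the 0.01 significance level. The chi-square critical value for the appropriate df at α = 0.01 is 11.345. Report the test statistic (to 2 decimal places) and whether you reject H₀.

0.36; do not reject

Expected counts E_i = n·p_i: 210×0.24 = 50.4, 210×0.26 = 54.6, 210×0.22 = 46.2, 210×0.28 = 58.8.
0: (52 − 50.4)²/50.4 = 2.56/50.4 = 0.051
1: (54 − 54.6)²/54.6 = 0.36/54.6 = 0.007
2: (43 − 46.2)²/46.2 = 10.24/46.2 = 0.222
3+: (61 − 58.8)²/58.8 = 4.84/58.8 = 0.082
Sum = 0.36
df = 3. Since 0.36 < 11.345, we do not reject H₀.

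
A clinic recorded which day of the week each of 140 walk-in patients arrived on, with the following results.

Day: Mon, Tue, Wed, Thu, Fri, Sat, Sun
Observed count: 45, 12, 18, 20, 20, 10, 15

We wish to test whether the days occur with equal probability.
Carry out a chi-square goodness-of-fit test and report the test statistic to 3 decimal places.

Under H₀ each category has probability 1/7, so each expected count is 140/7 = 20.
cat         O        E   (O−E)²/E
Mon        45       20    31.2500
Tue        12       20     3.2000
Wed        18       20     0.2000
Thu        20       20     0.0000
Fri        20       20     0.0000
Sat        10       20     5.0000
Sun        15       20     1.2500
Sum = 40.900

40.900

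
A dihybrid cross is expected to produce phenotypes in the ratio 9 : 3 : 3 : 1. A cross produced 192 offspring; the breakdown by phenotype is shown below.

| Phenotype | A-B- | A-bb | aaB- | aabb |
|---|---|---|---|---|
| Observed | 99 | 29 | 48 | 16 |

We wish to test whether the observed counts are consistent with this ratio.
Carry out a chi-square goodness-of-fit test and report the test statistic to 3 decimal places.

7.444

Ratio total = 16. Expected counts: 192×9/16 = 108, 192×3/16 = 36, 192×3/16 = 36, 192×1/16 = 12.
cat         O        E   (O−E)²/E
A-B-       99      108     0.7500
A-bb       29       36     1.3611
aaB-       48       36     4.0000
aabb       16       12     1.3333
Sum = 7.444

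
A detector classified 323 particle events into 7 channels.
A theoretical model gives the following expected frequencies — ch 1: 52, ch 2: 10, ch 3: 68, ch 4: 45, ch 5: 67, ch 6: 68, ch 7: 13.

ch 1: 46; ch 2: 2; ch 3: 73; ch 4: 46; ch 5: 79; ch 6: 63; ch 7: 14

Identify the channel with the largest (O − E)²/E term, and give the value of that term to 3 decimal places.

ch 1: (46 − 52)²/52 = 36/52 = 0.6923
ch 2: (2 − 10)²/10 = 64/10 = 6.4000
ch 3: (73 − 68)²/68 = 25/68 = 0.3676
ch 4: (46 − 45)²/45 = 1/45 = 0.0222
ch 5: (79 − 67)²/67 = 144/67 = 2.1493
ch 6: (63 − 68)²/68 = 25/68 = 0.3676
ch 7: (14 − 13)²/13 = 1/13 = 0.0769
The largest term is for ch 2: 6.400.

ch 2, 6.400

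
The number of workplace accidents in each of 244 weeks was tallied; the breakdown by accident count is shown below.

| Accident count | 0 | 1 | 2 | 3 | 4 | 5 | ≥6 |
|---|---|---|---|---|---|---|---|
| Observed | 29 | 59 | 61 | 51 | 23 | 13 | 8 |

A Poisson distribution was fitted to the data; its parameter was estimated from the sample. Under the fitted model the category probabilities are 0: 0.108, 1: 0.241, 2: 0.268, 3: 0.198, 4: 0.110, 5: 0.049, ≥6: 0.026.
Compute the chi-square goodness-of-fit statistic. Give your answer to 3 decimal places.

Expected counts E_i = n·p_i: 244×0.108 = 26.352, 244×0.241 = 58.804, 244×0.268 = 65.392, 244×0.198 = 48.312, 244×0.110 = 26.84, 244×0.049 = 11.956, 244×0.026 = 6.344.
χ² = (29−26.352)²/26.352 + (59−58.804)²/58.804 + (61−65.392)²/65.392 + (51−48.312)²/48.312 + (23−26.84)²/26.84 + (13−11.956)²/11.956 + (8−6.344)²/6.344
   = 0.2661 + 0.0007 + 0.2950 + 0.1496 + 0.5494 + 0.0912 + 0.4323
Sum = 1.784

1.784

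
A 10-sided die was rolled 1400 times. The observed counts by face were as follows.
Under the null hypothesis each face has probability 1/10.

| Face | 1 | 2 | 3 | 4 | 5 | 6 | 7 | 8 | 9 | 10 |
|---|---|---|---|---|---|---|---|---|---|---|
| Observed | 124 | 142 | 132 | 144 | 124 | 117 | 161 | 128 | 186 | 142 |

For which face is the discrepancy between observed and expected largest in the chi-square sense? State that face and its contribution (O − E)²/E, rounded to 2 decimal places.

9, 15.11

Expected count for each of the 10 categories: 1400/10 = 140.
1: (124 − 140)²/140 = 256/140 = 1.829
2: (142 − 140)²/140 = 4/140 = 0.029
3: (132 − 140)²/140 = 64/140 = 0.457
4: (144 − 140)²/140 = 16/140 = 0.114
5: (124 − 140)²/140 = 256/140 = 1.829
6: (117 − 140)²/140 = 529/140 = 3.779
7: (161 − 140)²/140 = 441/140 = 3.150
8: (128 − 140)²/140 = 144/140 = 1.029
9: (186 − 140)²/140 = 2116/140 = 15.114
10: (142 − 140)²/140 = 4/140 = 0.029
The largest term is for 9: 15.11.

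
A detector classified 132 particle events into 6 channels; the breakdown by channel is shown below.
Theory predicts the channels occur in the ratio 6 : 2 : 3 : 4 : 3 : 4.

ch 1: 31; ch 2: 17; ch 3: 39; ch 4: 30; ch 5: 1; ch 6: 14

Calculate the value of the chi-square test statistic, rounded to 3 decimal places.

49.000

Ratio total = 22. Expected counts: 132×6/22 = 36, 132×2/22 = 12, 132×3/22 = 18, 132×4/22 = 24, 132×3/22 = 18, 132×4/22 = 24.
cat         O        E   (O−E)²/E
ch 1       31       36     0.6944
ch 2       17       12     2.0833
ch 3       39       18    24.5000
ch 4       30       24     1.5000
ch 5        1       18    16.0556
ch 6       14       24     4.1667
Sum = 49.000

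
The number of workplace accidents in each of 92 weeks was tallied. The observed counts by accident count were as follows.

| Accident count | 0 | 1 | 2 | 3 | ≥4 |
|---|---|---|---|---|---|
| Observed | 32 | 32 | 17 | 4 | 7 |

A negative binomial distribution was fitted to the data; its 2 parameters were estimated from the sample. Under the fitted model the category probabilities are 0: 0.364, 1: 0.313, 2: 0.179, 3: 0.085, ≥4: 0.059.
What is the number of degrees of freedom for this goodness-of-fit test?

2

There are k = 5 categories and 2 parameters estimated from the data, so df = 5 − 1 − 2 = 2.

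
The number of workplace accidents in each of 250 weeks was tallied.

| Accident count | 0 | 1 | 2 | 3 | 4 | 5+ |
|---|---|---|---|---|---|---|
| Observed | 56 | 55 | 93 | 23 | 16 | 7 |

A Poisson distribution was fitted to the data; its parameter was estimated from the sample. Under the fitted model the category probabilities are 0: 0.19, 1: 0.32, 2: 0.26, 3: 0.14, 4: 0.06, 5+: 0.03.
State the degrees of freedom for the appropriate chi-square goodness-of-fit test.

4

There are k = 6 categories and 1 parameter estimated from the data, so df = 6 − 1 − 1 = 4.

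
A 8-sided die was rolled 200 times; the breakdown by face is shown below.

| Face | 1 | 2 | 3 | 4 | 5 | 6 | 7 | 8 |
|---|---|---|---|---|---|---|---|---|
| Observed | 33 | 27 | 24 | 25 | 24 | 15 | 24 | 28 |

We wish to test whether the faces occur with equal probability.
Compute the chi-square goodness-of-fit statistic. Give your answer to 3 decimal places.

Under H₀ each category has probability 1/8, so each expected count is 200/8 = 25.
1: (33 − 25)²/25 = 64/25 = 2.5600
2: (27 − 25)²/25 = 4/25 = 0.1600
3: (24 − 25)²/25 = 1/25 = 0.0400
4: (25 − 25)²/25 = 0/25 = 0.0000
5: (24 − 25)²/25 = 1/25 = 0.0400
6: (15 − 25)²/25 = 100/25 = 4.0000
7: (24 − 25)²/25 = 1/25 = 0.0400
8: (28 − 25)²/25 = 9/25 = 0.3600
Sum = 7.200

7.200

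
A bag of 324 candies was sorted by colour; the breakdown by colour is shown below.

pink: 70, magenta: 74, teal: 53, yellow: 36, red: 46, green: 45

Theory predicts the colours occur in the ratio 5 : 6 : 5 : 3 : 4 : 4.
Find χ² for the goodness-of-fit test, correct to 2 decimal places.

2.81

Ratio total = 27. Expected counts: 324×5/27 = 60, 324×6/27 = 72, 324×5/27 = 60, 324×3/27 = 36, 324×4/27 = 48, 324×4/27 = 48.
pink: (70 − 60)²/60 = 100/60 = 1.667
magenta: (74 − 72)²/72 = 4/72 = 0.056
teal: (53 − 60)²/60 = 49/60 = 0.817
yellow: (36 − 36)²/36 = 0/36 = 0.000
red: (46 − 48)²/48 = 4/48 = 0.083
green: (45 − 48)²/48 = 9/48 = 0.188
Sum = 2.81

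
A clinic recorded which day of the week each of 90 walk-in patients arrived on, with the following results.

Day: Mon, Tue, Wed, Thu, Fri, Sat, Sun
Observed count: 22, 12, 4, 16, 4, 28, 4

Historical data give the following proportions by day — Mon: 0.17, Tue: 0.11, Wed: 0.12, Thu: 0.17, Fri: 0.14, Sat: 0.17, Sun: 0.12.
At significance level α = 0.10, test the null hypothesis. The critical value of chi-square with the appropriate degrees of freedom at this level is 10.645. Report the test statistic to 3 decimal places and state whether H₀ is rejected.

28.386; reject

Expected counts E_i = n·p_i: 90×0.17 = 15.3, 90×0.11 = 9.9, 90×0.12 = 10.8, 90×0.17 = 15.3, 90×0.14 = 12.6, 90×0.17 = 15.3, 90×0.12 = 10.8.
Mon: (22 − 15.3)²/15.3 = 44.89/15.3 = 2.9340
Tue: (12 − 9.9)²/9.9 = 4.41/9.9 = 0.4455
Wed: (4 − 10.8)²/10.8 = 46.24/10.8 = 4.2815
Thu: (16 − 15.3)²/15.3 = 0.49/15.3 = 0.0320
Fri: (4 − 12.6)²/12.6 = 73.96/12.6 = 5.8698
Sat: (28 − 15.3)²/15.3 = 161.29/15.3 = 10.5418
Sun: (4 − 10.8)²/10.8 = 46.24/10.8 = 4.2815
Sum = 28.386
df = 6. Since 28.386 > 10.645, we reject H₀.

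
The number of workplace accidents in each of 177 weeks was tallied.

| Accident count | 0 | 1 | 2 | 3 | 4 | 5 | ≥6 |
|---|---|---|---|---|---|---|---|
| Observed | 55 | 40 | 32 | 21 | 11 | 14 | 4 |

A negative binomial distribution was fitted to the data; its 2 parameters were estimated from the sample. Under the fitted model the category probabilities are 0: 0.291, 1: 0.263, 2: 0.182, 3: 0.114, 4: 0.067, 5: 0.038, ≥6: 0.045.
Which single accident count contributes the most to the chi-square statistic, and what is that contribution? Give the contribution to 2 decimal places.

5, 7.87

Expected counts E_i = n·p_i: 177×0.291 = 51.507, 177×0.263 = 46.551, 177×0.182 = 32.214, 177×0.114 = 20.178, 177×0.067 = 11.859, 177×0.038 = 6.726, 177×0.045 = 7.965.
0: (55 − 51.507)²/51.507 = 12.201049/51.507 = 0.237
1: (40 − 46.551)²/46.551 = 42.915601/46.551 = 0.922
2: (32 − 32.214)²/32.214 = 0.045796/32.214 = 0.001
3: (21 − 20.178)²/20.178 = 0.675684/20.178 = 0.033
4: (11 − 11.859)²/11.859 = 0.737881/11.859 = 0.062
5: (14 − 6.726)²/6.726 = 52.911076/6.726 = 7.867
≥6: (4 − 7.965)²/7.965 = 15.721225/7.965 = 1.974
The largest term is for 5: 7.87.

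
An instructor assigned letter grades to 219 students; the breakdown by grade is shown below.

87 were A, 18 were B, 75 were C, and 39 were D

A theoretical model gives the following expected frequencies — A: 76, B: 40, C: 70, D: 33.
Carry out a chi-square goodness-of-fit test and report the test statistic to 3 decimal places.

cat         O        E   (O−E)²/E
A          87       76     1.5921
B          18       40    12.1000
C          75       70     0.3571
D          39       33     1.0909
Sum = 15.140

15.140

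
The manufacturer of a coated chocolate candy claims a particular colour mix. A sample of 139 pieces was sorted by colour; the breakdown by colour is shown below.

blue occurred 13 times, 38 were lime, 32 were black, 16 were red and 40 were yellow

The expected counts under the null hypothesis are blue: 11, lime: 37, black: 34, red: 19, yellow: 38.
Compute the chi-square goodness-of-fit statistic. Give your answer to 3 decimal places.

cat         O        E   (O−E)²/E
blue       13       11     0.3636
lime       38       37     0.0270
black      32       34     0.1176
red        16       19     0.4737
yellow     40       38     0.1053
Sum = 1.087

1.087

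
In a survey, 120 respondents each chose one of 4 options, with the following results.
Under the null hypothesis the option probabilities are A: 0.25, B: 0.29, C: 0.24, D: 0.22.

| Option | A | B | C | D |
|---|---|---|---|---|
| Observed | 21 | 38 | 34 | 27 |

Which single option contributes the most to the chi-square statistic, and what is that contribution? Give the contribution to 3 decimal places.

A, 2.700

Expected counts E_i = n·p_i: 120×0.25 = 30, 120×0.29 = 34.8, 120×0.24 = 28.8, 120×0.22 = 26.4.
cat         O        E   (O−E)²/E
A          21       30     2.7000
B          38     34.8     0.2943
C          34     28.8     0.9389
D          27     26.4     0.0136
The largest term is for A: 2.700.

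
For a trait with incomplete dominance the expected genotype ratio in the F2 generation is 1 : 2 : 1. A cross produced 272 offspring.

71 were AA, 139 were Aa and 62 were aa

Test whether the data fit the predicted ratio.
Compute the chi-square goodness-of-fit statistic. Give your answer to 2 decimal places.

0.73

Ratio total = 4. Expected counts: 272×1/4 = 68, 272×2/4 = 136, 272×1/4 = 68.
χ² = (71−68)²/68 + (139−136)²/136 + (62−68)²/68
   = 0.132 + 0.066 + 0.529
Sum = 0.73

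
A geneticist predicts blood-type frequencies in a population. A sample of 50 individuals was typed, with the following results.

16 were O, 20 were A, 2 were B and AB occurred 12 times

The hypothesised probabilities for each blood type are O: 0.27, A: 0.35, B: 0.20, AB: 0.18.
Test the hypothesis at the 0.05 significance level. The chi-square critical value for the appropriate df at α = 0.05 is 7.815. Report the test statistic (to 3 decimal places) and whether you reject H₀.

8.220; reject

Expected counts E_i = n·p_i: 50×0.27 = 13.5, 50×0.35 = 17.5, 50×0.20 = 10, 50×0.18 = 9.
cat         O        E   (O−E)²/E
O          16     13.5     0.4630
A          20     17.5     0.3571
B           2       10     6.4000
AB         12        9     1.0000
Sum = 8.220
df = 3. Since 8.220 > 7.815, we reject H₀.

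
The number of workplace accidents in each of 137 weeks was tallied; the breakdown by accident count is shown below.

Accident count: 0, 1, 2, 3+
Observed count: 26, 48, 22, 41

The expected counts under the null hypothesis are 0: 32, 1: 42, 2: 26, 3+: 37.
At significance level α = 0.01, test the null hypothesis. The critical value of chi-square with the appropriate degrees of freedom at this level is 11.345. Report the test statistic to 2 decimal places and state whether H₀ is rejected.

3.03; do not reject

cat         O        E   (O−E)²/E
0          26       32      1.125
1          48       42      0.857
2          22       26      0.615
3+         41       37      0.432
Sum = 3.03
df = 3. Since 3.03 < 11.345, we do not reject H₀.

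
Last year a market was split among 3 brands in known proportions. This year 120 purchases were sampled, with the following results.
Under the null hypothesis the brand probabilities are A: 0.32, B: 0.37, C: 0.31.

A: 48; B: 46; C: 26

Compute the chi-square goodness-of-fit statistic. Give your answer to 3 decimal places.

Expected counts E_i = n·p_i: 120×0.32 = 38.4, 120×0.37 = 44.4, 120×0.31 = 37.2.
cat         O        E   (O−E)²/E
A          48     38.4     2.4000
B          46     44.4     0.0577
C          26     37.2     3.3720
Sum = 5.830

5.830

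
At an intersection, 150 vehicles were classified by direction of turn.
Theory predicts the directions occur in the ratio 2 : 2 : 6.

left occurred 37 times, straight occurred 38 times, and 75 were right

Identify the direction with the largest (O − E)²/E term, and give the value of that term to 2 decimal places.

Ratio total = 10. Expected counts: 150×2/10 = 30, 150×2/10 = 30, 150×6/10 = 90.
cat           O        E   (O−E)²/E
left         37       30      1.633
straight     38       30      2.133
right        75       90      2.500
The largest term is for right: 2.50.

right, 2.50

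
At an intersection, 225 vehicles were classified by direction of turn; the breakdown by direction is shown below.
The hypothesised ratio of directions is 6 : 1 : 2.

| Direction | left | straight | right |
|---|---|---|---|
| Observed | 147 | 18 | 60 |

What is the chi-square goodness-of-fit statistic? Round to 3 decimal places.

Ratio total = 9. Expected counts: 225×6/9 = 150, 225×1/9 = 25, 225×2/9 = 50.
left: (147 − 150)²/150 = 9/150 = 0.0600
straight: (18 − 25)²/25 = 49/25 = 1.9600
right: (60 − 50)²/50 = 100/50 = 2.0000
Sum = 4.020

4.020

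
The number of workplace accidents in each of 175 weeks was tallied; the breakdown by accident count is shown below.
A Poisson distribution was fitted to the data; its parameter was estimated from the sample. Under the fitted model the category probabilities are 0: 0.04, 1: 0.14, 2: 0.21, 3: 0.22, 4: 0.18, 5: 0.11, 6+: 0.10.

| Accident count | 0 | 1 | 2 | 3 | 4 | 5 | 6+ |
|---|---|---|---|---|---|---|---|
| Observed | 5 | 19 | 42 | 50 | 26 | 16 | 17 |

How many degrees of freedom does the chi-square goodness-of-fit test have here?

5

There are k = 7 categories and 1 parameter estimated from the data, so df = 7 − 1 − 1 = 5.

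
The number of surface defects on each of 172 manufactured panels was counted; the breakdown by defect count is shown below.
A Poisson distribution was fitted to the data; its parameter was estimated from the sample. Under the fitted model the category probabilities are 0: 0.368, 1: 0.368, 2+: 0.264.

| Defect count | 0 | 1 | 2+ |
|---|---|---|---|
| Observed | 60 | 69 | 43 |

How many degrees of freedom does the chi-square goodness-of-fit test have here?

1

There are k = 3 categories and 1 parameter estimated from the data, so df = 3 − 1 − 1 = 1.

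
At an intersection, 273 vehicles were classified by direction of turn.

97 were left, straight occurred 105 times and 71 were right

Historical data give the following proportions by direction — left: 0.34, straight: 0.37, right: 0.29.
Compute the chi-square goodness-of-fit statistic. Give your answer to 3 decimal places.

Expected counts E_i = n·p_i: 273×0.34 = 92.82, 273×0.37 = 101.01, 273×0.29 = 79.17.
left: (97 − 92.82)²/92.82 = 17.4724/92.82 = 0.1882
straight: (105 − 101.01)²/101.01 = 15.9201/101.01 = 0.1576
right: (71 − 79.17)²/79.17 = 66.7489/79.17 = 0.8431
Sum = 1.189

1.189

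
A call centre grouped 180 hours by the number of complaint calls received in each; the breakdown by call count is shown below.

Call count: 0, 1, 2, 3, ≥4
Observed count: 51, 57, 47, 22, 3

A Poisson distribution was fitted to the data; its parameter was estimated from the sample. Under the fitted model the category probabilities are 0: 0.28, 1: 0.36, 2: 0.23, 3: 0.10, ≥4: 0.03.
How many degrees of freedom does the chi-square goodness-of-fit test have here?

3

There are k = 5 categories and 1 parameter estimated from the data, so df = 5 − 1 − 1 = 3.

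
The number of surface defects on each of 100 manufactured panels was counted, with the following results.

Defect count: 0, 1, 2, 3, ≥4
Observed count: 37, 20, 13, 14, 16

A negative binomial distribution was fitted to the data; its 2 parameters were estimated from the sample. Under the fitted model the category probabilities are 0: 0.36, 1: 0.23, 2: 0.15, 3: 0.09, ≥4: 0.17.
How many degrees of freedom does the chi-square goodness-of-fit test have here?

There are k = 5 categories and 2 parameters estimated from the data, so df = 5 − 1 − 2 = 2.

2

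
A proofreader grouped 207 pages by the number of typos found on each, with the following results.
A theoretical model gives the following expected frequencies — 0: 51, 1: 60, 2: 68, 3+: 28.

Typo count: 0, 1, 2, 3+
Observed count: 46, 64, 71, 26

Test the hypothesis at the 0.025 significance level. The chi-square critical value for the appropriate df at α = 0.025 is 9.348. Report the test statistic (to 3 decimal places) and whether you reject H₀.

1.032; do not reject

cat         O        E   (O−E)²/E
0          46       51     0.4902
1          64       60     0.2667
2          71       68     0.1324
3+         26       28     0.1429
Sum = 1.032
df = 3. Since 1.032 < 9.348, we do not reject H₀.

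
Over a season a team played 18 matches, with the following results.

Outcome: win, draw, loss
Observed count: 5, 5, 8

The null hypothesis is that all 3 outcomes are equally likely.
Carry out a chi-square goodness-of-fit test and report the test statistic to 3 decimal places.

1.000

Expected count for each of the 3 categories: 18/3 = 6.
cat         O        E   (O−E)²/E
win         5        6     0.1667
draw        5        6     0.1667
loss        8        6     0.6667
Sum = 1.000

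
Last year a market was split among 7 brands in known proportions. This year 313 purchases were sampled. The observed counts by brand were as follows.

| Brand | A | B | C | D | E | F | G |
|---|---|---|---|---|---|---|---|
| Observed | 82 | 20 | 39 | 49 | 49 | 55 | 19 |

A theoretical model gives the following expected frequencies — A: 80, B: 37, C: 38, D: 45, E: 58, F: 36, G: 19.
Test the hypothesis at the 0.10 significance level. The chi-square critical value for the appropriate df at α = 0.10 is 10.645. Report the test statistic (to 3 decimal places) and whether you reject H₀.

19.667; reject

cat         O        E   (O−E)²/E
A          82       80     0.0500
B          20       37     7.8108
C          39       38     0.0263
D          49       45     0.3556
E          49       58     1.3966
F          55       36    10.0278
G          19       19     0.0000
Sum = 19.667
df = 6. Since 19.667 > 10.645, we reject H₀.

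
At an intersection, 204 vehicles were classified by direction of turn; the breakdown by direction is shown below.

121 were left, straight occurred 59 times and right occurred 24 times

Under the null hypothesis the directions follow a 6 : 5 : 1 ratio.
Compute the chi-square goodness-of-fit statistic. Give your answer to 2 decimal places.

Ratio total = 12. Expected counts: 204×6/12 = 102, 204×5/12 = 85, 204×1/12 = 17.
χ² = (121−102)²/102 + (59−85)²/85 + (24−17)²/17
   = 3.539 + 7.953 + 2.882
Sum = 14.37

14.37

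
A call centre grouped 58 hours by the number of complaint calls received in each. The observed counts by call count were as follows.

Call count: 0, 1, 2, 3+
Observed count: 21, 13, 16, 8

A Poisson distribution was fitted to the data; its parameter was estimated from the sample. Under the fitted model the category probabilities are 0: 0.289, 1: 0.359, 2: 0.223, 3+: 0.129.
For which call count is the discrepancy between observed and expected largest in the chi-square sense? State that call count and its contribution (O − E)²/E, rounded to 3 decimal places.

Expected counts E_i = n·p_i: 58×0.289 = 16.762, 58×0.359 = 20.822, 58×0.223 = 12.934, 58×0.129 = 7.482.
χ² = (21−16.762)²/16.762 + (13−20.822)²/20.822 + (16−12.934)²/12.934 + (8−7.482)²/7.482
   = 1.0715 + 2.9384 + 0.7268 + 0.0359
The largest term is for 1: 2.938.

1, 2.938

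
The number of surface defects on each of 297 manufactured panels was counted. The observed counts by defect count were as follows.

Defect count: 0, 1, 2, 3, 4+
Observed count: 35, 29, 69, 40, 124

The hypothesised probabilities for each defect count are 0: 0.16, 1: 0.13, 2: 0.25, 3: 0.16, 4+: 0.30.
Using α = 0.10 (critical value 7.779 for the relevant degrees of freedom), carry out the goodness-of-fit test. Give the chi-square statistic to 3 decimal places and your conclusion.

20.922; reject

Expected counts E_i = n·p_i: 297×0.16 = 47.52, 297×0.13 = 38.61, 297×0.25 = 74.25, 297×0.16 = 47.52, 297×0.30 = 89.1.
0: (35 − 47.52)²/47.52 = 156.7504/47.52 = 3.2986
1: (29 − 38.61)²/38.61 = 92.3521/38.61 = 2.3919
2: (69 − 74.25)²/74.25 = 27.5625/74.25 = 0.3712
3: (40 − 47.52)²/47.52 = 56.5504/47.52 = 1.1900
4+: (124 − 89.1)²/89.1 = 1218.01/89.1 = 13.6701
Sum = 20.922
df = 4. Since 20.922 > 7.779, we reject H₀.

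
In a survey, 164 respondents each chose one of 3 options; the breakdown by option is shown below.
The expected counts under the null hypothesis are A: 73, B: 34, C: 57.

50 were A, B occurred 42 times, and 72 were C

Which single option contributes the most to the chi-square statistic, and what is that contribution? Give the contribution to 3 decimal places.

A, 7.247

cat         O        E   (O−E)²/E
A          50       73     7.2466
B          42       34     1.8824
C          72       57     3.9474
The largest term is for A: 7.247.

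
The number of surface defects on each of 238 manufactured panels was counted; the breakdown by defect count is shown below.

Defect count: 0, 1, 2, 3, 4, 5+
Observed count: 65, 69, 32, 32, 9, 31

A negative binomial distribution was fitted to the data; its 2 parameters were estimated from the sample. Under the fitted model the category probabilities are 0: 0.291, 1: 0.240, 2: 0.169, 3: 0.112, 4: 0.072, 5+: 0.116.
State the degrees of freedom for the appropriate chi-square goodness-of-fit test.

There are k = 6 categories and 2 parameters estimated from the data, so df = 6 − 1 − 2 = 3.

3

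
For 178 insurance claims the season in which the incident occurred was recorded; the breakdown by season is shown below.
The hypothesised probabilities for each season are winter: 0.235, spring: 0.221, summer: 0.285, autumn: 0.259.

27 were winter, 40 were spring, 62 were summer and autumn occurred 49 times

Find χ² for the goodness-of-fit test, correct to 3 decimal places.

7.955

Expected counts E_i = n·p_i: 178×0.235 = 41.83, 178×0.221 = 39.338, 178×0.285 = 50.73, 178×0.259 = 46.102.
χ² = (27−41.83)²/41.83 + (40−39.338)²/39.338 + (62−50.73)²/50.73 + (49−46.102)²/46.102
   = 5.2577 + 0.0111 + 2.5037 + 0.1822
Sum = 7.955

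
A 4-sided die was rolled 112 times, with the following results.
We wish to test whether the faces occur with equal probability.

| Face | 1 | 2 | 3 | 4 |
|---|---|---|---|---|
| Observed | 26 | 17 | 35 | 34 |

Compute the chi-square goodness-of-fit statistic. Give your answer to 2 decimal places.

Under H₀ each category has probability 1/4, so each expected count is 112/4 = 28.
1: (26 − 28)²/28 = 4/28 = 0.143
2: (17 − 28)²/28 = 121/28 = 4.321
3: (35 − 28)²/28 = 49/28 = 1.750
4: (34 − 28)²/28 = 36/28 = 1.286
Sum = 7.50

7.50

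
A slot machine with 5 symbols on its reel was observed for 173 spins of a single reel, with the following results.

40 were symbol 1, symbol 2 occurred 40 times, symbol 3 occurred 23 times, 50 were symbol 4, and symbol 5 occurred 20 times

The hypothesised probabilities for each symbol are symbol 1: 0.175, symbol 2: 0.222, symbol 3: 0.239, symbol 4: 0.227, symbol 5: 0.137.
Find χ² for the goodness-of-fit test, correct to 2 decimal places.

Expected counts E_i = n·p_i: 173×0.175 = 30.275, 173×0.222 = 38.406, 173×0.239 = 41.347, 173×0.227 = 39.271, 173×0.137 = 23.701.
cat           O        E   (O−E)²/E
symbol 1     40   30.275      3.124
symbol 2     40   38.406      0.066
symbol 3     23   41.347      8.141
symbol 4     50   39.271      2.931
symbol 5     20   23.701      0.578
Sum = 14.84

14.84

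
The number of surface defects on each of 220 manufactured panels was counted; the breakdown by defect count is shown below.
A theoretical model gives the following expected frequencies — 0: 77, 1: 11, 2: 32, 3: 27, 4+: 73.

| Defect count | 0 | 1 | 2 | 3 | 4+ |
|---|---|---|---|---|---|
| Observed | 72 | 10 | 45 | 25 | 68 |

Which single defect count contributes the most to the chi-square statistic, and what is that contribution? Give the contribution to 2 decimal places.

cat         O        E   (O−E)²/E
0          72       77      0.325
1          10       11      0.091
2          45       32      5.281
3          25       27      0.148
4+         68       73      0.342
The largest term is for 2: 5.28.

2, 5.28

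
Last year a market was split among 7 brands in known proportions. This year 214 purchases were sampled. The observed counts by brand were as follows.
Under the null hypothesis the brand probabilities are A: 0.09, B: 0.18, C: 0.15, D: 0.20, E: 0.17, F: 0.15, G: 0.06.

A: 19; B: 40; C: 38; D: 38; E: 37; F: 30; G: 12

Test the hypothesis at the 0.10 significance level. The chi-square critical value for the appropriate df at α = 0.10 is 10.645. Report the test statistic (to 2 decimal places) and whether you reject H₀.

Expected counts E_i = n·p_i: 214×0.09 = 19.26, 214×0.18 = 38.52, 214×0.15 = 32.1, 214×0.20 = 42.8, 214×0.17 = 36.38, 214×0.15 = 32.1, 214×0.06 = 12.84.
cat         O        E   (O−E)²/E
A          19    19.26      0.004
B          40    38.52      0.057
C          38     32.1      1.084
D          38     42.8      0.538
E          37    36.38      0.011
F          30     32.1      0.137
G          12    12.84      0.055
Sum = 1.89
df = 6. Since 1.89 < 10.645, we do not reject H₀.

1.89; do not reject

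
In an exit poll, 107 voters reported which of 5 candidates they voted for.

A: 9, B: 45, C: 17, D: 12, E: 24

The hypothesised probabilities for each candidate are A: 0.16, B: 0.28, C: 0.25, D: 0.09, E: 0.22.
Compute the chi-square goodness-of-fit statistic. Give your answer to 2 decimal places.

Expected counts E_i = n·p_i: 107×0.16 = 17.12, 107×0.28 = 29.96, 107×0.25 = 26.75, 107×0.09 = 9.63, 107×0.22 = 23.54.
cat         O        E   (O−E)²/E
A           9    17.12      3.851
B          45    29.96      7.550
C          17    26.75      3.554
D          12     9.63      0.583
E          24    23.54      0.009
Sum = 15.55

15.55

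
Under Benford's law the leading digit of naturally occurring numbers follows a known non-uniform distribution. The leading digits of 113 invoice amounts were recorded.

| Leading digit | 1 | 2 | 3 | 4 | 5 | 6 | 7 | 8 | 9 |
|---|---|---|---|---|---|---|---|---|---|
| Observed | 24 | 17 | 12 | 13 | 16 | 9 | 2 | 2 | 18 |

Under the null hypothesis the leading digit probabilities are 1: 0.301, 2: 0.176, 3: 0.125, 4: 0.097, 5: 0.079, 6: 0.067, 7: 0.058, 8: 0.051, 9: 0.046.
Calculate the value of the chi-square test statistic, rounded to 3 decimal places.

47.091

Expected counts E_i = n·p_i: 113×0.301 = 34.013, 113×0.176 = 19.888, 113×0.125 = 14.125, 113×0.097 = 10.961, 113×0.079 = 8.927, 113×0.067 = 7.571, 113×0.058 = 6.554, 113×0.051 = 5.763, 113×0.046 = 5.198.
cat         O        E   (O−E)²/E
1          24   34.013     2.9477
2          17   19.888     0.4194
3          12   14.125     0.3197
4          13   10.961     0.3793
5          16    8.927     5.6040
6           9    7.571     0.2697
7           2    6.554     3.1643
8           2    5.763     2.4571
9          18    5.198    31.5297
Sum = 47.091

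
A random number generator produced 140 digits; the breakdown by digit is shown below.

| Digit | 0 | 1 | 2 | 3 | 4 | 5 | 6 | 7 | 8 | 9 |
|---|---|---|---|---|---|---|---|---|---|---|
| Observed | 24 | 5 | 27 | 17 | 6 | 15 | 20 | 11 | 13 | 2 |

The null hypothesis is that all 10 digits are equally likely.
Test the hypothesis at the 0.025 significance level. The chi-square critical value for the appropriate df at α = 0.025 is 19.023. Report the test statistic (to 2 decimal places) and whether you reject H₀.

Expected count for each of the 10 categories: 140/10 = 14.
χ² = (24−14)²/14 + (5−14)²/14 + (27−14)²/14 + (17−14)²/14 + (6−14)²/14 + (15−14)²/14 + (20−14)²/14 + (11−14)²/14 + (13−14)²/14 + (2−14)²/14
   = 7.143 + 5.786 + 12.071 + 0.643 + 4.571 + 0.071 + 2.571 + 0.643 + 0.071 + 10.286
Sum = 43.86
df = 9. Since 43.86 > 19.023, we reject H₀.

43.86; reject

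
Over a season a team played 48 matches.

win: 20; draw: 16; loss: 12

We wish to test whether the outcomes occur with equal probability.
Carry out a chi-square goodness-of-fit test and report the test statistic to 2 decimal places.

2.00

Under H₀ each category has probability 1/3, so each expected count is 48/3 = 16.
cat         O        E   (O−E)²/E
win        20       16      1.000
draw       16       16      0.000
loss       12       16      1.000
Sum = 2.00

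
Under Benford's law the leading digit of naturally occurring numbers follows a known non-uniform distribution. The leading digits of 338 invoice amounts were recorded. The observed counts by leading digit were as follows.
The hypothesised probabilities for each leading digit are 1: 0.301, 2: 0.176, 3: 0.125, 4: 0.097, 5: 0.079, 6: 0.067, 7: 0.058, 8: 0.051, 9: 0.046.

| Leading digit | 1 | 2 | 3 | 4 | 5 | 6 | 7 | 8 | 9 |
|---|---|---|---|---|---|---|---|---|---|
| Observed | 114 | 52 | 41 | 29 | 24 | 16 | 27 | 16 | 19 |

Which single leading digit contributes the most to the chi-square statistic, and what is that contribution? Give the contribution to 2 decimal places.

7, 2.79

Expected counts E_i = n·p_i: 338×0.301 = 101.738, 338×0.176 = 59.488, 338×0.125 = 42.25, 338×0.097 = 32.786, 338×0.079 = 26.702, 338×0.067 = 22.646, 338×0.058 = 19.604, 338×0.051 = 17.238, 338×0.046 = 15.548.
cat         O        E   (O−E)²/E
1         114  101.738      1.478
2          52   59.488      0.943
3          41    42.25      0.037
4          29   32.786      0.437
5          24   26.702      0.273
6          16   22.646      1.950
7          27   19.604      2.790
8          16   17.238      0.089
9          19   15.548      0.766
The largest term is for 7: 2.79.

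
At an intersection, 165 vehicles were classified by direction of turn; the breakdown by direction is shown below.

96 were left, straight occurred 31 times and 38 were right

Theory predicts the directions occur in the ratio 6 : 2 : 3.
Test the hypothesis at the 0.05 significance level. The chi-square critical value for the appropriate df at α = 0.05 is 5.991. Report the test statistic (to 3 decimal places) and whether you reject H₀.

Ratio total = 11. Expected counts: 165×6/11 = 90, 165×2/11 = 30, 165×3/11 = 45.
left: (96 − 90)²/90 = 36/90 = 0.4000
straight: (31 − 30)²/30 = 1/30 = 0.0333
right: (38 − 45)²/45 = 49/45 = 1.0889
Sum = 1.522
df = 2. Since 1.522 < 5.991, we do not reject H₀.

1.522; do not reject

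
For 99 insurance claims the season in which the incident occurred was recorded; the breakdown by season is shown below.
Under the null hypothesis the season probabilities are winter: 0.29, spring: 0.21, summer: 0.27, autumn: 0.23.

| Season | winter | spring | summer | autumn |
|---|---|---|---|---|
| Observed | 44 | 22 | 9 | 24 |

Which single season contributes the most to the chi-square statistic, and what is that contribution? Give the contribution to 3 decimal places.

summer, 11.760

Expected counts E_i = n·p_i: 99×0.29 = 28.71, 99×0.21 = 20.79, 99×0.27 = 26.73, 99×0.23 = 22.77.
cat         O        E   (O−E)²/E
winter     44    28.71     8.1430
spring     22    20.79     0.0704
summer      9    26.73    11.7603
autumn     24    22.77     0.0664
The largest term is for summer: 11.760.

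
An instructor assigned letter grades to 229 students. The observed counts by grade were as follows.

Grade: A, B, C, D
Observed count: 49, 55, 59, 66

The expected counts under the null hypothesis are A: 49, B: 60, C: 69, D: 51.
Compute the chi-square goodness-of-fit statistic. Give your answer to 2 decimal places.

cat         O        E   (O−E)²/E
A          49       49      0.000
B          55       60      0.417
C          59       69      1.449
D          66       51      4.412
Sum = 6.28

6.28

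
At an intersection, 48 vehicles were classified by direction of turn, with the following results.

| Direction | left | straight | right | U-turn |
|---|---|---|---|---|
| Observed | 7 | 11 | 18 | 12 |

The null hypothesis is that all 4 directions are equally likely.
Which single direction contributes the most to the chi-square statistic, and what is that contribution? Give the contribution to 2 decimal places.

Under H₀ each category has probability 1/4, so each expected count is 48/4 = 12.
cat           O        E   (O−E)²/E
left          7       12      2.083
straight     11       12      0.083
right        18       12      3.000
U-turn       12       12      0.000
The largest term is for right: 3.00.

right, 3.00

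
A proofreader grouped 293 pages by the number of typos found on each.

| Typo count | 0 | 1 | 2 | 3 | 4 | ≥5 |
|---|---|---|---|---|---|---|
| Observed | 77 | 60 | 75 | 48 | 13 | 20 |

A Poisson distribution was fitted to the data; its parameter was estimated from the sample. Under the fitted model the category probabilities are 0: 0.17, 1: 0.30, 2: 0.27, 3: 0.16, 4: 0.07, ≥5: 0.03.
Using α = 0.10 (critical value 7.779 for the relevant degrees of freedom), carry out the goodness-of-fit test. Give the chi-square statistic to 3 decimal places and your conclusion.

40.984; reject

Expected counts E_i = n·p_i: 293×0.17 = 49.81, 293×0.30 = 87.9, 293×0.27 = 79.11, 293×0.16 = 46.88, 293×0.07 = 20.51, 293×0.03 = 8.79.
χ² = (77−49.81)²/49.81 + (60−87.9)²/87.9 + (75−79.11)²/79.11 + (48−46.88)²/46.88 + (13−20.51)²/20.51 + (20−8.79)²/8.79
   = 14.8423 + 8.8556 + 0.2135 + 0.0268 + 2.7499 + 14.2963
Sum = 40.984
df = 4. Since 40.984 > 7.779, we reject H₀.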